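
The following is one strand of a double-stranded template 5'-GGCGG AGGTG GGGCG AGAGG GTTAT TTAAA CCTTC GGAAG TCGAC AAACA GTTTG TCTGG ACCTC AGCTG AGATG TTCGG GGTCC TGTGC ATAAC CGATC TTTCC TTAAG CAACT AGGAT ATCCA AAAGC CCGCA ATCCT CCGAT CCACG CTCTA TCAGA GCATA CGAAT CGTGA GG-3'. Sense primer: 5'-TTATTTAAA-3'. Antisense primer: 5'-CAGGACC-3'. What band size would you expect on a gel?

The forward primer matches the template at positions 22–30.
Taking the reverse complement of CAGGACC gives GGTCCTG, found at positions 81–87 on the template; the primer anneals here to the top strand with its 3' end pointing upstream.
Product length = (reverse-primer end) − (forward-primer start) + 1 = 87 − 22 + 1 = 66 bp.

66 bp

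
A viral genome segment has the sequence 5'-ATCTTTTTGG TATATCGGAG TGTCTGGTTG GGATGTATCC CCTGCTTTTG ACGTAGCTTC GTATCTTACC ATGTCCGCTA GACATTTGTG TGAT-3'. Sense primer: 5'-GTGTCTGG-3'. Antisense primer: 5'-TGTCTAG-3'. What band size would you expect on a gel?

65 bp

Scanning the template, GTGTCTGG occurs at positions 20–27; this primer anneals to the bottom strand there with its 3' end pointing downstream.
Reverse complement of the reverse primer: CTAGACA. This occurs on the top strand at positions 78–84.
Amplicon spans positions 20–84: 65 bp.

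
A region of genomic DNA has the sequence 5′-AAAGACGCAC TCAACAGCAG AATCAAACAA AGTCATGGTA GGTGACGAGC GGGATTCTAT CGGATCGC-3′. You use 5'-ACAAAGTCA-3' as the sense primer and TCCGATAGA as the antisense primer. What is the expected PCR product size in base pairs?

The forward primer matches the template at positions 27–35.
Reverse complement of the reverse primer: TCTATCGGA. This occurs on the top strand at positions 56–64.
Amplicon spans positions 27–64: 38 bp.

38 bp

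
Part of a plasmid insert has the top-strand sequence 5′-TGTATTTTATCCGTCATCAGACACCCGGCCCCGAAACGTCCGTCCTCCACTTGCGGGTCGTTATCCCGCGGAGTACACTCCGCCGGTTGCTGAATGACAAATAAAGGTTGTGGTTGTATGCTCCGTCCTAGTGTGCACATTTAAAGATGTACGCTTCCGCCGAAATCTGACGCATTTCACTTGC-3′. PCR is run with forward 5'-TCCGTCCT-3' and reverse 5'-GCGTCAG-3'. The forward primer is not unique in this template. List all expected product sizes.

135 bp, 52 bp

The forward primer TCCGTCCT matches the top strand at positions 39–46, 122–129.
The reverse primer's reverse complement is CTGACGC, matching at positions 167–173.
Each forward site pairs with the reverse site to give a product ending at position 173: sizes 135, 52 bp.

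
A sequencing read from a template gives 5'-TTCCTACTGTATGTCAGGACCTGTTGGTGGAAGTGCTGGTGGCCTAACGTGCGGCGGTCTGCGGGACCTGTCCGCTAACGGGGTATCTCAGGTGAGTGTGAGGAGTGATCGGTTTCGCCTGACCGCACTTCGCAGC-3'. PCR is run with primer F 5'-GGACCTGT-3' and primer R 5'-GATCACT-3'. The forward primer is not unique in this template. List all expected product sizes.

94 bp, 47 bp

The forward primer GGACCTGT matches the top strand at positions 17–24, 64–71.
The reverse primer's reverse complement is AGTGATC, matching at positions 104–110.
Each forward site pairs with the reverse site to give a product ending at position 110: sizes 94, 47 bp.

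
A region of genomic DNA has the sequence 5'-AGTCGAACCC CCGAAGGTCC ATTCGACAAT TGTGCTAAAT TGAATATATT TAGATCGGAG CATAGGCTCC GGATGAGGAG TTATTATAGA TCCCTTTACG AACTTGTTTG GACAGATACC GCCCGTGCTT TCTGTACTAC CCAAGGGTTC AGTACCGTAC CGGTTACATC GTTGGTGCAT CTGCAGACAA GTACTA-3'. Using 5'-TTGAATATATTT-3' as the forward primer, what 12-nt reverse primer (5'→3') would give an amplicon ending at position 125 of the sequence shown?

5'-CGGGCGGTATCT-3'

The forward primer binds at positions 40–51; the product's 3' end on the top strand is position 125.
The reverse primer anneals to the top strand over positions 114–125, i.e. to AGATACCGCCCG.
Its sequence written 5'→3' is the reverse complement: CGGGCGGTATCT.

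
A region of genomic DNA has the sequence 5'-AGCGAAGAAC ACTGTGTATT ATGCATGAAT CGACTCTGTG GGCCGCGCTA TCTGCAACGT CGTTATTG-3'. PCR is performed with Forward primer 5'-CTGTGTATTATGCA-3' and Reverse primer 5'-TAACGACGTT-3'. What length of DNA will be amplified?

54 bp

Scanning the template, CTGTGTATTATGCA occurs at positions 12–25; this primer anneals to the bottom strand there with its 3' end pointing downstream.
Taking the reverse complement of TAACGACGTT gives AACGTCGTTA, found at positions 56–65 on the template; the primer anneals here to the top strand with its 3' end pointing upstream.
Product length = (reverse-primer end) − (forward-primer start) + 1 = 65 − 12 + 1 = 54 bp.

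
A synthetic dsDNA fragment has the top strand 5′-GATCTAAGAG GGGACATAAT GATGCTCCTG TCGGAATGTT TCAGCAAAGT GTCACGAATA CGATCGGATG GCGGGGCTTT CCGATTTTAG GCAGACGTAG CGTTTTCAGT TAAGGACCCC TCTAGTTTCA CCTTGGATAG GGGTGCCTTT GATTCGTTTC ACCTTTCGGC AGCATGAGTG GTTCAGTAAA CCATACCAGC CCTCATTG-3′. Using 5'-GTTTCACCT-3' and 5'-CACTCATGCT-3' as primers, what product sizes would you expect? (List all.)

The forward primer GTTTCACCT matches the top strand at positions 125–133, 156–164.
The reverse primer's reverse complement is AGCATGAGTG, matching at positions 171–180.
Each forward site pairs with the reverse site to give a product ending at position 180: sizes 56, 25 bp.

56 bp, 25 bp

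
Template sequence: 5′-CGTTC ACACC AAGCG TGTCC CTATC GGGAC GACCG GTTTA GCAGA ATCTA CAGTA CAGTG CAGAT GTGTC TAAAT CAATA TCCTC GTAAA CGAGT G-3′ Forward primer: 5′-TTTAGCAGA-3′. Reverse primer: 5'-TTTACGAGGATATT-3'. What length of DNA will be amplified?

54 bp

The forward primer matches the template at positions 37–45.
Reverse complement of the reverse primer: AATATCCTCGTAAA. This occurs on the top strand at positions 77–90.
The product runs from position 37 to position 90, so its length is 90 − 37 + 1 = 54 bp.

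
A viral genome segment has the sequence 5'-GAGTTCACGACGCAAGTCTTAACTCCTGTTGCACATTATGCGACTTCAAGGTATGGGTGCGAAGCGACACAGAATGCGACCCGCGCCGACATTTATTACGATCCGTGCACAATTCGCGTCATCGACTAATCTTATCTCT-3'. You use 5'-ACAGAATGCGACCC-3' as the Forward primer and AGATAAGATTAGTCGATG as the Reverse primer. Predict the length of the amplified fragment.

69 bp

Forward primer ACAGAATGCGACCC is found on the top strand at positions 69–82.
Reverse complement of the reverse primer: CATCGACTAATCTTATCT. This occurs on the top strand at positions 120–137.
Product length = (reverse-primer end) − (forward-primer start) + 1 = 137 − 69 + 1 = 69 bp.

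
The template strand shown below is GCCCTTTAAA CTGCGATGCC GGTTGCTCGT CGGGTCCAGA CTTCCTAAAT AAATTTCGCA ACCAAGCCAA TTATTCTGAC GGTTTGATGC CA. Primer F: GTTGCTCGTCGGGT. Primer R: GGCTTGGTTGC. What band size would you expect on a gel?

The forward primer matches the template at positions 22–35.
Reverse complement of the reverse primer: GCAACCAAGCC. This occurs on the top strand at positions 58–68.
The product runs from position 22 to position 68, so its length is 68 − 22 + 1 = 47 bp.

47 bp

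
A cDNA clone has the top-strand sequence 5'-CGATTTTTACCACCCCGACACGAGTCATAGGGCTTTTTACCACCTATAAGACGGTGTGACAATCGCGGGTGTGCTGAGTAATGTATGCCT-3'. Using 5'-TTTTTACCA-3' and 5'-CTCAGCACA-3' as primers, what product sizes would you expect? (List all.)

The forward primer TTTTTACCA matches the top strand at positions 4–12, 34–42.
The reverse primer's reverse complement is TGTGCTGAG, matching at positions 70–78.
Each forward site pairs with the reverse site to give a product ending at position 78: sizes 75, 45 bp.

75 bp, 45 bp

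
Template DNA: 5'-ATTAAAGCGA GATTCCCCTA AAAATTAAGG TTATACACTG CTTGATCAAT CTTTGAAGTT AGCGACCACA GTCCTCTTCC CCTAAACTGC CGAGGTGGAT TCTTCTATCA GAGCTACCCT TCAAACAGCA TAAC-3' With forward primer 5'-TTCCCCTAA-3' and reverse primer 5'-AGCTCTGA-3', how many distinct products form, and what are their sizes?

The forward primer TTCCCCTAA matches the top strand at positions 13–21, 77–85.
The reverse primer's reverse complement is TCAGAGCT, matching at positions 108–115.
Each forward site pairs with the reverse site to give a product ending at position 115: sizes 103, 39 bp.

Two products: 103 bp, 39 bp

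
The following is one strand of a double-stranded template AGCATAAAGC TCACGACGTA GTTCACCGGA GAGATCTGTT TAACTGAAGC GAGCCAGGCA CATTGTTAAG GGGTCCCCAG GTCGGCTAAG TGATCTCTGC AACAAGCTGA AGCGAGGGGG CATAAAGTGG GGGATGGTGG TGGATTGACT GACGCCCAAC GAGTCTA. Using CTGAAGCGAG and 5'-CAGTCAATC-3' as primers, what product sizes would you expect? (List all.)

The forward primer CTGAAGCGAG matches the top strand at positions 44–53, 107–116.
The reverse primer's reverse complement is GATTGACTG, matching at positions 143–151.
Each forward site pairs with the reverse site to give a product ending at position 151: sizes 108, 45 bp.

108 bp, 45 bp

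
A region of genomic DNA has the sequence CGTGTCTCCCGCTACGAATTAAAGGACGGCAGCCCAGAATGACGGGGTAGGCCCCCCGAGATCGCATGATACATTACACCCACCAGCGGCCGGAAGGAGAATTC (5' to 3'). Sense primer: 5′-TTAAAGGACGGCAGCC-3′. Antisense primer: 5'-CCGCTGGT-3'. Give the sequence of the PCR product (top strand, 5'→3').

5'-TTAAAGGACGGCAGCCCAGAATGACGGGGTAGGCCCCCCGAGATCGCATGATACATTACACCCACCAGCGG-3'

Scanning the template, TTAAAGGACGGCAGCC occurs at positions 19–34; this primer anneals to the bottom strand there with its 3' end pointing downstream.
Reverse complement of the reverse primer: ACCAGCGG. This occurs on the top strand at positions 82–89.
The product is the template from position 19 through 89 (71 bp).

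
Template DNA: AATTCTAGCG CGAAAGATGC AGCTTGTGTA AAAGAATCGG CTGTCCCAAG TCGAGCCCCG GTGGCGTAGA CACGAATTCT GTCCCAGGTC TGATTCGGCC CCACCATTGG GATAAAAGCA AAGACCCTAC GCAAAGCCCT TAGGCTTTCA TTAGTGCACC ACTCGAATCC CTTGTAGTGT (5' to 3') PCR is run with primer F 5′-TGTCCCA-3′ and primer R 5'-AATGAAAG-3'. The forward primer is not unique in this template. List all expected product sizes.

The forward primer TGTCCCA matches the top strand at positions 42–48, 80–86.
The reverse primer's reverse complement is CTTTCATT, matching at positions 145–152.
Each forward site pairs with the reverse site to give a product ending at position 152: sizes 111, 73 bp.

111 bp, 73 bp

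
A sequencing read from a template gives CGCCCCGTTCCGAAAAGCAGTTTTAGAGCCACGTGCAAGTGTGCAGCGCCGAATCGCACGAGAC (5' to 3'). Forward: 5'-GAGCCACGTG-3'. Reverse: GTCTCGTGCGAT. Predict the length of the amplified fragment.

39 bp

Scanning the template, GAGCCACGTG occurs at positions 26–35; this primer anneals to the bottom strand there with its 3' end pointing downstream.
The reverse primer's reverse complement is ATCGCACGAGAC, which matches the template at positions 53–64.
Amplicon spans positions 26–64: 39 bp.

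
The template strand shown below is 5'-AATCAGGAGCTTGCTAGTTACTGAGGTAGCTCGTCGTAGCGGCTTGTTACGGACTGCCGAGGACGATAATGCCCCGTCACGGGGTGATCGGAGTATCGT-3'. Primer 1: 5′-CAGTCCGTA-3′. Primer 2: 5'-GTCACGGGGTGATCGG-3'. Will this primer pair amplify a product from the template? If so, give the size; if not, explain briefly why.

No product — the primers' 3' ends point away from each other.

Primer 1 (CAGTCCGTA) has reverse complement TACGGACTG, which matches the top strand at positions 48–56; primer 1 anneals to the top strand there with its 3' end pointing upstream toward position 48.
Primer 2 (GTCACGGGGTGATCGG) matches the top strand directly at positions 76–91; it anneals to the bottom strand with its 3' end pointing downstream toward position 91.
The 3' ends diverge (primer 1 extends toward position 1, primer 2 toward position 99), so the primers never converge on a shared product.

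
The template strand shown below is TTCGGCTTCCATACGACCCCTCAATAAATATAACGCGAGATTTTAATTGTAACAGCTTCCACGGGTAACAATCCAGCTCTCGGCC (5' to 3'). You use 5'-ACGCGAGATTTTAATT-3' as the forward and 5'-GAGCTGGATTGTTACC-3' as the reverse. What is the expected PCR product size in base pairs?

47 bp

The forward primer matches the template at positions 33–48.
Reverse complement of the reverse primer: GGTAACAATCCAGCTC. This occurs on the top strand at positions 64–79.
Amplicon spans positions 33–79: 47 bp.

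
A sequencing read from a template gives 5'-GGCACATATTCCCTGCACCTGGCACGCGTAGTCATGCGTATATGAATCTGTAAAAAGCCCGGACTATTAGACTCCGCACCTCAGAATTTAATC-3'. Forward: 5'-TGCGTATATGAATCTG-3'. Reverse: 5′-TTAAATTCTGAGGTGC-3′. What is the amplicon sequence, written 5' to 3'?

Scanning the template, TGCGTATATGAATCTG occurs at positions 35–50; this primer anneals to the bottom strand there with its 3' end pointing downstream.
Reverse complement of the reverse primer: GCACCTCAGAATTTAA. This occurs on the top strand at positions 76–91.
The product is the template from position 35 through 91 (57 bp).

5'-TGCGTATATGAATCTGTAAAAAGCCCGGACTATTAGACTCCGCACCTCAGAATTTAA-3'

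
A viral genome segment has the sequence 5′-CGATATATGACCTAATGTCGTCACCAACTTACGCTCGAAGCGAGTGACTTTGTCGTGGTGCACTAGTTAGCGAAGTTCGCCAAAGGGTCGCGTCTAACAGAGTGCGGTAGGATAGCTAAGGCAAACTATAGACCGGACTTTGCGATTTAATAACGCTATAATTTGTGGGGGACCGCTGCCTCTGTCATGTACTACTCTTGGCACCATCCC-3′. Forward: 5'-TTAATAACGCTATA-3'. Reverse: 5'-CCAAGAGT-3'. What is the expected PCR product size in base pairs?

55 bp

Forward primer TTAATAACGCTATA is found on the top strand at positions 147–160.
The reverse primer's reverse complement is ACTCTTGG, which matches the template at positions 194–201.
Product length = (reverse-primer end) − (forward-primer start) + 1 = 201 − 147 + 1 = 55 bp.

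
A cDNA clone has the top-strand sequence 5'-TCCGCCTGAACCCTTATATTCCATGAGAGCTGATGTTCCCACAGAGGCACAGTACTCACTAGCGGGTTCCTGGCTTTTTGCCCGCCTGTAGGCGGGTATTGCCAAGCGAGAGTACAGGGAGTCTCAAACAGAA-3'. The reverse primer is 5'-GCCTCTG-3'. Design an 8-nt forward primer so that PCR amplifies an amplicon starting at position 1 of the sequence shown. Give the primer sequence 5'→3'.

The reverse primer's reverse complement CAGAGGC matches the template at positions 42–48; the product starts at position 1.
The forward primer is identical to the top strand over positions 1–8: TCCGCCTG.

5'-TCCGCCTG-3'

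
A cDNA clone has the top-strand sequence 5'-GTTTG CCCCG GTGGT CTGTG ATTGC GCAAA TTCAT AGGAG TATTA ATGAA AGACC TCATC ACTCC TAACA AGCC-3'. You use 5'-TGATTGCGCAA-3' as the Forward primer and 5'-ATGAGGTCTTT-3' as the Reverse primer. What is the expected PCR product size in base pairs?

Forward primer TGATTGCGCAA is found on the top strand at positions 19–29.
Reverse complement of the reverse primer: AAAGACCTCAT. This occurs on the top strand at positions 49–59.
Amplicon spans positions 19–59: 41 bp.

41 bp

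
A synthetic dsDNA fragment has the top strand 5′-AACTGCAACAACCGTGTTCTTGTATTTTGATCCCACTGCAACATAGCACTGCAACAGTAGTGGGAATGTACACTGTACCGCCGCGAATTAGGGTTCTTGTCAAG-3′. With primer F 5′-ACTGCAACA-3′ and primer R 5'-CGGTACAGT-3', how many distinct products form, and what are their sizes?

Three products: 79 bp, 46 bp, 33 bp

The forward primer ACTGCAACA matches the top strand at positions 2–10, 35–43, 48–56.
The reverse primer's reverse complement is ACTGTACCG, matching at positions 72–80.
Each forward site pairs with the reverse site to give a product ending at position 80: sizes 79, 46, 33 bp.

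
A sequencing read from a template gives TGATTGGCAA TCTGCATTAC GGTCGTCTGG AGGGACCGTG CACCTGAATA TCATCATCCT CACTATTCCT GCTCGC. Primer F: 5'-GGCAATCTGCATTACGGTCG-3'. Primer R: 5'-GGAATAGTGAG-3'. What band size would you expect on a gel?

64 bp

Scanning the template, GGCAATCTGCATTACGGTCG occurs at positions 6–25; this primer anneals to the bottom strand there with its 3' end pointing downstream.
Taking the reverse complement of GGAATAGTGAG gives CTCACTATTCC, found at positions 59–69 on the template; the primer anneals here to the top strand with its 3' end pointing upstream.
The product runs from position 6 to position 69, so its length is 69 − 6 + 1 = 64 bp.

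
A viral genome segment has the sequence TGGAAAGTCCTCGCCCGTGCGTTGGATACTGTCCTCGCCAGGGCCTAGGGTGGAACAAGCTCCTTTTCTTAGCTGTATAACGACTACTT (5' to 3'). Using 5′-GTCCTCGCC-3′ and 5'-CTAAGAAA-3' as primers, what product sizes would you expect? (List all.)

66 bp, 42 bp

The forward primer GTCCTCGCC matches the top strand at positions 7–15, 31–39.
The reverse primer's reverse complement is TTTCTTAG, matching at positions 65–72.
Each forward site pairs with the reverse site to give a product ending at position 72: sizes 66, 42 bp.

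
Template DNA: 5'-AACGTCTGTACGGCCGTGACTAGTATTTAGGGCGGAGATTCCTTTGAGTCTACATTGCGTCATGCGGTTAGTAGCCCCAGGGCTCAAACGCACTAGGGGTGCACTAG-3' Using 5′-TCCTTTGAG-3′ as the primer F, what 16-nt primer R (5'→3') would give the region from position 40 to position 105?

The product's 3' end on the top strand is position 105.
The reverse primer anneals to the top strand over positions 90–105, i.e. to GCACTAGGGGTGCACT.
Its sequence written 5'→3' is the reverse complement: AGTGCACCCCTAGTGC.

5'-AGTGCACCCCTAGTGC-3'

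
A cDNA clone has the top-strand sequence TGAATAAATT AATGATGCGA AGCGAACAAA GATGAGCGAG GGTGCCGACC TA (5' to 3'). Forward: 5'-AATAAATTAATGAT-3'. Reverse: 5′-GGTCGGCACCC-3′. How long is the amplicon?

Forward primer AATAAATTAATGAT is found on the top strand at positions 3–16.
Reverse complement of the reverse primer: GGGTGCCGACC. This occurs on the top strand at positions 40–50.
The product runs from position 3 to position 50, so its length is 50 − 3 + 1 = 48 bp.

48 bp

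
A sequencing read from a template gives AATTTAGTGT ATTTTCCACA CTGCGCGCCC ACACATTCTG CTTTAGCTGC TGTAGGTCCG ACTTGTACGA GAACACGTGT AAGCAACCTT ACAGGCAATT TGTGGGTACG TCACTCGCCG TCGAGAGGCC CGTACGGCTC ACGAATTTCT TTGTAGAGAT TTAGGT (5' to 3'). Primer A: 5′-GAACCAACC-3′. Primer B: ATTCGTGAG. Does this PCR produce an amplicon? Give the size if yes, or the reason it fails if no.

Primer A (GAACCAACC) does not match the top strand, and its reverse complement GGTTGGTTC does not match either.
With no annealing site for primer A, no amplification occurs.

No product — primer A has no binding site in the template.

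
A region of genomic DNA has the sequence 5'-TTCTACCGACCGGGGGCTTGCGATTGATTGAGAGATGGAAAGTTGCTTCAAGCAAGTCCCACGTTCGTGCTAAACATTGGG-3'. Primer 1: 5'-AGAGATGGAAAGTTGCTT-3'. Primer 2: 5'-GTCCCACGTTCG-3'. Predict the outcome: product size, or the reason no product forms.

Primer 1 (AGAGATGGAAAGTTGCTT) matches the top strand at positions 31–48 (3' end points downstream).
Primer 2 (GTCCCACGTTCG) also matches the top strand directly, at positions 56–67 — its reverse complement CGAACGTGGGAC is not present.
Both primers anneal to the bottom strand with 3' ends pointing the same way, so neither can prime synthesis back toward the other.

No product — both primers anneal to the same strand and extend in the same direction.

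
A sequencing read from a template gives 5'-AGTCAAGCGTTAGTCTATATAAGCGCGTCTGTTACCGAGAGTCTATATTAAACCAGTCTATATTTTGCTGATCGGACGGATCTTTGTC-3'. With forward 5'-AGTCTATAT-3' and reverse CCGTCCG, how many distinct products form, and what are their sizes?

Three products: 68 bp, 40 bp, 25 bp

The forward primer AGTCTATAT matches the top strand at positions 12–20, 40–48, 55–63.
The reverse primer's reverse complement is CGGACGG, matching at positions 73–79.
Each forward site pairs with the reverse site to give a product ending at position 79: sizes 68, 40, 25 bp.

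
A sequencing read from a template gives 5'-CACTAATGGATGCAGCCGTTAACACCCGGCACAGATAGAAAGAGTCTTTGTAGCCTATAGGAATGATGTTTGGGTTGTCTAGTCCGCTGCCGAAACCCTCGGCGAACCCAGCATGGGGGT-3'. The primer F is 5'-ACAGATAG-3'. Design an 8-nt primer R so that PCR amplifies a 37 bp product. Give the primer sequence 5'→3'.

5'-ATCATTCC-3'

The forward primer binds at positions 31–38, so a 37 bp product ends at position 31 + 37 − 1 = 67.
The reverse primer anneals to the top strand over positions 60–67, i.e. to GGAATGAT.
Its sequence written 5'→3' is the reverse complement: ATCATTCC.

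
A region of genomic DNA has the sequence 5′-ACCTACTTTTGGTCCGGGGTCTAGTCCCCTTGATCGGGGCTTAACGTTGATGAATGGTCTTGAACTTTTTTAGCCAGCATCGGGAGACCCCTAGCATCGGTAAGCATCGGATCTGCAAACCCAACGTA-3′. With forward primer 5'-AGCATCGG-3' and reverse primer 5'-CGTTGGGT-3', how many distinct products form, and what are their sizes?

Three products: 51 bp, 34 bp, 24 bp

The forward primer AGCATCGG matches the top strand at positions 76–83, 93–100, 103–110.
The reverse primer's reverse complement is ACCCAACG, matching at positions 119–126.
Each forward site pairs with the reverse site to give a product ending at position 126: sizes 51, 34, 24 bp.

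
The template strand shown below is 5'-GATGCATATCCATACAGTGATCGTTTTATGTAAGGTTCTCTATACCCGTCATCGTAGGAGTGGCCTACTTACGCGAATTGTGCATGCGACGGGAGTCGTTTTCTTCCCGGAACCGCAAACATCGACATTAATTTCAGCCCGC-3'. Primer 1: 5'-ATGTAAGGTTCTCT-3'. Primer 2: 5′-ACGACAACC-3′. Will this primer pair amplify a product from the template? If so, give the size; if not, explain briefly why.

No product — primer 2 has no binding site in the template.

Primer 2 (ACGACAACC) does not match the top strand, and its reverse complement GGTTGTCGT does not match either.
With no annealing site for primer 2, no amplification occurs.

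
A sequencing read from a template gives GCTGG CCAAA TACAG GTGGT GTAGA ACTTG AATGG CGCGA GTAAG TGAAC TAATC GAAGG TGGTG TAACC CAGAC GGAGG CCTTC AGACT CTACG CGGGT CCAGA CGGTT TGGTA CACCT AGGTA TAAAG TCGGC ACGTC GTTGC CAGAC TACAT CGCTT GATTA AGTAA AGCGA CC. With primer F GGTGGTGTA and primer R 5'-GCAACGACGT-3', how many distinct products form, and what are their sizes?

The forward primer GGTGGTGTA matches the top strand at positions 15–23, 59–67.
The reverse primer's reverse complement is ACGTCGTTGC, matching at positions 136–145.
Each forward site pairs with the reverse site to give a product ending at position 145: sizes 131, 87 bp.

Two products: 131 bp, 87 bp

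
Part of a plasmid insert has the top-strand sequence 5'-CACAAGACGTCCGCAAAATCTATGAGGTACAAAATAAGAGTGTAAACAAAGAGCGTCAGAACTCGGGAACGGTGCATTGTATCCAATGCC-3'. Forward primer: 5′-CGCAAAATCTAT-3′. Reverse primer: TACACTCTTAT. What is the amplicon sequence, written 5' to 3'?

5'-CGCAAAATCTATGAGGTACAAAATAAGAGTGTA-3'

Scanning the template, CGCAAAATCTAT occurs at positions 12–23; this primer anneals to the bottom strand there with its 3' end pointing downstream.
Reverse complement of the reverse primer: ATAAGAGTGTA. This occurs on the top strand at positions 34–44.
The product is the template from position 12 through 44 (33 bp).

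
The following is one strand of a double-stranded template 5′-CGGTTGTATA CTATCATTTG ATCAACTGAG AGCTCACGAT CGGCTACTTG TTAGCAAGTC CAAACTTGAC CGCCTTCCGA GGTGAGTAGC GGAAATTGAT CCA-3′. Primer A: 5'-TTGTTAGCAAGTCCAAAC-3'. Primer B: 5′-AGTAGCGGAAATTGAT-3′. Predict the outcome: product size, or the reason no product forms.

No product — both primers anneal to the same strand and extend in the same direction.

Primer A (TTGTTAGCAAGTCCAAAC) matches the top strand at positions 48–65 (3' end points downstream).
Primer B (AGTAGCGGAAATTGAT) also matches the top strand directly, at positions 85–100 — its reverse complement ATCAATTTCCGCTACT is not present.
Both primers anneal to the bottom strand with 3' ends pointing the same way, so neither can prime synthesis back toward the other.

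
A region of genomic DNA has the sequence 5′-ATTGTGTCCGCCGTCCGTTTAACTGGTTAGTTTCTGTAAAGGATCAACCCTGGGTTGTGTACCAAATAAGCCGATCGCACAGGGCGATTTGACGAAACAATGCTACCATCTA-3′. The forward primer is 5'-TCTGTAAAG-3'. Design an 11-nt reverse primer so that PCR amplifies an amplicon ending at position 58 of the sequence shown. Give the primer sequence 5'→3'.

The forward primer binds at positions 33–41; the product's 3' end on the top strand is position 58.
The reverse primer anneals to the top strand over positions 48–58, i.e. to CCCTGGGTTGT.
Its sequence written 5'→3' is the reverse complement: ACAACCCAGGG.

5'-ACAACCCAGGG-3'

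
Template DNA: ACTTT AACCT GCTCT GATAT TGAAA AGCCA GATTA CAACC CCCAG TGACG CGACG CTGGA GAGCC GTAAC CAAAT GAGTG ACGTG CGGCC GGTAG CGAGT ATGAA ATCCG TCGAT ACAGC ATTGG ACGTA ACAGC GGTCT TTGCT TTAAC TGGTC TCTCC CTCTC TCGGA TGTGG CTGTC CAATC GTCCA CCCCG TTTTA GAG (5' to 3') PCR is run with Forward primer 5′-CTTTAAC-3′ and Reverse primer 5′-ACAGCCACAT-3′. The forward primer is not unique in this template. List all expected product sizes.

The forward primer CTTTAAC matches the top strand at positions 2–8, 144–150.
The reverse primer's reverse complement is ATGTGGCTGT, matching at positions 170–179.
Each forward site pairs with the reverse site to give a product ending at position 179: sizes 178, 36 bp.

178 bp, 36 bp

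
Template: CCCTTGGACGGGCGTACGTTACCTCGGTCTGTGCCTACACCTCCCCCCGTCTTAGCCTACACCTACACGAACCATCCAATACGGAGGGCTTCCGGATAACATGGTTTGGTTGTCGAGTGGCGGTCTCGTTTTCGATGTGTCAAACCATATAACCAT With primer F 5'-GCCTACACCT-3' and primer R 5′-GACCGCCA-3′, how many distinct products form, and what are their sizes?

Two products: 93 bp, 71 bp

The forward primer GCCTACACCT matches the top strand at positions 33–42, 55–64.
The reverse primer's reverse complement is TGGCGGTC, matching at positions 118–125.
Each forward site pairs with the reverse site to give a product ending at position 125: sizes 93, 71 bp.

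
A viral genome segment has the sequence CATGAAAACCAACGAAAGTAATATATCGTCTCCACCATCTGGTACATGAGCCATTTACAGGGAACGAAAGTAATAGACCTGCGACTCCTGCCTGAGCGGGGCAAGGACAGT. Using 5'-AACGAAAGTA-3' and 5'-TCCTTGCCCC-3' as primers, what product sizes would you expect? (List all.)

The forward primer AACGAAAGTA matches the top strand at positions 11–20, 63–72.
The reverse primer's reverse complement is GGGGCAAGGA, matching at positions 98–107.
Each forward site pairs with the reverse site to give a product ending at position 107: sizes 97, 45 bp.

97 bp, 45 bp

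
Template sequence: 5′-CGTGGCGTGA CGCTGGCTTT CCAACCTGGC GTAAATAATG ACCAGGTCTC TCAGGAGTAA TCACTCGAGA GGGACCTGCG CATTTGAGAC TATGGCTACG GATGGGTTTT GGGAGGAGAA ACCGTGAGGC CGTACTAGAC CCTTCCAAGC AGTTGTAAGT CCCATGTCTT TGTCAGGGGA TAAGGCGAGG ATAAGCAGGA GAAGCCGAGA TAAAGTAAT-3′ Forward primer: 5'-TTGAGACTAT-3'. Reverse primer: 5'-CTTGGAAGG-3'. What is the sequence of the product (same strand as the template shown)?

Forward primer TTGAGACTAT is found on the top strand at positions 84–93.
Reverse complement of the reverse primer: CCTTCCAAG. This occurs on the top strand at positions 141–149.
The product is the template from position 84 through 149 (66 bp).

5'-TTGAGACTATGGCTACGGATGGGTTTTGGGAGGAGAAACCGTGAGGCCGTACTAGACCCTTCCAAG-3'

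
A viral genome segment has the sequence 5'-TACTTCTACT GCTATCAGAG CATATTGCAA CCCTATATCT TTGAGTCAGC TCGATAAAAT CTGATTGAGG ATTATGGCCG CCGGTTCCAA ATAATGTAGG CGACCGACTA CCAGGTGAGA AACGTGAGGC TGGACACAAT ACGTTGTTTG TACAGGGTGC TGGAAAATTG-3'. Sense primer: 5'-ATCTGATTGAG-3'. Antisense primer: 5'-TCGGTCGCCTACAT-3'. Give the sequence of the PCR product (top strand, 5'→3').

The forward primer matches the template at positions 59–69.
The reverse primer's reverse complement is ATGTAGGCGACCGA, which matches the template at positions 94–107.
The product is the template from position 59 through 107 (49 bp).

5'-ATCTGATTGAGGATTATGGCCGCCGGTTCCAAATAATGTAGGCGACCGA-3'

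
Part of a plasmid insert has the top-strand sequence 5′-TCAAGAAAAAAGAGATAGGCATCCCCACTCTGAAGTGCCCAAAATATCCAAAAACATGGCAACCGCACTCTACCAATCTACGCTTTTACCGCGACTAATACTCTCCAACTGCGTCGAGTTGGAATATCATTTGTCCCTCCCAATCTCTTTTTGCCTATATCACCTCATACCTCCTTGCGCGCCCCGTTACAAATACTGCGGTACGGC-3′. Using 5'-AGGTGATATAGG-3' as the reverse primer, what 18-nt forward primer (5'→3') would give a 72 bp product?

5'-ACTAATACTCTCCAACTG-3'

The reverse primer's reverse complement CCTATATCACCT matches the template at positions 154–165, so the product ends at position 165.
A 72 bp product then starts at position 165 − 72 + 1 = 94.
The forward primer is identical to the top strand there: ACTAATACTCTCCAACTG.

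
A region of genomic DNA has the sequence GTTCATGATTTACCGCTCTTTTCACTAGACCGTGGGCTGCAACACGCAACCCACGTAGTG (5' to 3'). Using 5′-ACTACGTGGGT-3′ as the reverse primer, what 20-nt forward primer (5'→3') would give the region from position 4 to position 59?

The reverse primer's reverse complement ACCCACGTAGT matches the template at positions 49–59; the product starts at position 4.
The forward primer is identical to the top strand over positions 4–23: CATGATTTACCGCTCTTTTC.

5'-CATGATTTACCGCTCTTTTC-3'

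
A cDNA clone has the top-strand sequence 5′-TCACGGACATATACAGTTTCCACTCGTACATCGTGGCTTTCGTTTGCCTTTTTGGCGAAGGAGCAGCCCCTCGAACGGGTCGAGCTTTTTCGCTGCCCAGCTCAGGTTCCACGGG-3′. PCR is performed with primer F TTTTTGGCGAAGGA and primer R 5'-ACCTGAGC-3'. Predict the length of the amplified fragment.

59 bp

The forward primer matches the template at positions 49–62.
Taking the reverse complement of ACCTGAGC gives GCTCAGGT, found at positions 100–107 on the template; the primer anneals here to the top strand with its 3' end pointing upstream.
The product runs from position 49 to position 107, so its length is 107 − 49 + 1 = 59 bp.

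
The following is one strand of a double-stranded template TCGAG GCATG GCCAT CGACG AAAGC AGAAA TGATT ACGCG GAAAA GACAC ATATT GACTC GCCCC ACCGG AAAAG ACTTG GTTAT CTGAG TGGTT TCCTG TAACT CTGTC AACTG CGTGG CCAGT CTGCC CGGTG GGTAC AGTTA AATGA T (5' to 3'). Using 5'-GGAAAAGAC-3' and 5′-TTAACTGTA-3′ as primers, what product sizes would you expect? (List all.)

107 bp, 78 bp

The forward primer GGAAAAGAC matches the top strand at positions 40–48, 69–77.
The reverse primer's reverse complement is TACAGTTAA, matching at positions 138–146.
Each forward site pairs with the reverse site to give a product ending at position 146: sizes 107, 78 bp.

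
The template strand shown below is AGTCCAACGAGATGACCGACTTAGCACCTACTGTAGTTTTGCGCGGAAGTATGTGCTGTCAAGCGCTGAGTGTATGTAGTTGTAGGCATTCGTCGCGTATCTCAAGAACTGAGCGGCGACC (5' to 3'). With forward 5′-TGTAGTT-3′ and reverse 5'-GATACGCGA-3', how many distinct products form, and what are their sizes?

Two products: 70 bp, 27 bp

The forward primer TGTAGTT matches the top strand at positions 32–38, 75–81.
The reverse primer's reverse complement is TCGCGTATC, matching at positions 93–101.
Each forward site pairs with the reverse site to give a product ending at position 101: sizes 70, 27 bp.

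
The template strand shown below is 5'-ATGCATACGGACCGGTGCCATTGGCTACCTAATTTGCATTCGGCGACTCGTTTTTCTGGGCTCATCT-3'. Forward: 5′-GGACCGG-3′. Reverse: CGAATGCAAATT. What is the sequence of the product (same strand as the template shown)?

Scanning the template, GGACCGG occurs at positions 9–15; this primer anneals to the bottom strand there with its 3' end pointing downstream.
Reverse complement of the reverse primer: AATTTGCATTCG. This occurs on the top strand at positions 31–42.
The product is the template from position 9 through 42 (34 bp).

5'-GGACCGGTGCCATTGGCTACCTAATTTGCATTCG-3'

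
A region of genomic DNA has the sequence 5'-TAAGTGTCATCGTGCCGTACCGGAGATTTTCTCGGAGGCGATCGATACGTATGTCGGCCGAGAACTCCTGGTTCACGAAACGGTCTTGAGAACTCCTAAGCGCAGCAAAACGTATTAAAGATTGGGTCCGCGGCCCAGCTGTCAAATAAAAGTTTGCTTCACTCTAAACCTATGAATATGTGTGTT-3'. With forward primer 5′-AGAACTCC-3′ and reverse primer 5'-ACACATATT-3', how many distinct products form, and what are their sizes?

Two products: 123 bp, 95 bp

The forward primer AGAACTCC matches the top strand at positions 61–68, 89–96.
The reverse primer's reverse complement is AATATGTGT, matching at positions 175–183.
Each forward site pairs with the reverse site to give a product ending at position 183: sizes 123, 95 bp.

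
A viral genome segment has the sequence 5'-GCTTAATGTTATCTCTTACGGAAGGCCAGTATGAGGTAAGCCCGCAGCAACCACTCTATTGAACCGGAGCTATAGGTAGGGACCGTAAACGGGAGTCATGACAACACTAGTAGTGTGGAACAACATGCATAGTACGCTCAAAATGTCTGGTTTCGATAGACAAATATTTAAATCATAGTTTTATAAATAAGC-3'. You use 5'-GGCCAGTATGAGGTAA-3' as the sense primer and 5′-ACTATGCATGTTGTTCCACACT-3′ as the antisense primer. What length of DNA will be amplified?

The forward primer matches the template at positions 24–39.
The reverse primer's reverse complement is AGTGTGGAACAACATGCATAGT, which matches the template at positions 112–133.
The product runs from position 24 to position 133, so its length is 133 − 24 + 1 = 110 bp.

110 bp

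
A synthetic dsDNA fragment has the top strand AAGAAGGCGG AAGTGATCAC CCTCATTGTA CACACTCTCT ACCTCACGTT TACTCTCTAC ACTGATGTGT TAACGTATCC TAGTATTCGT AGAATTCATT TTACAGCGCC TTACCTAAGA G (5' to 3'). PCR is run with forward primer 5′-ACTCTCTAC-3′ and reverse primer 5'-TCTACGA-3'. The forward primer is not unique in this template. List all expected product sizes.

60 bp, 42 bp

The forward primer ACTCTCTAC matches the top strand at positions 34–42, 52–60.
The reverse primer's reverse complement is TCGTAGA, matching at positions 87–93.
Each forward site pairs with the reverse site to give a product ending at position 93: sizes 60, 42 bp.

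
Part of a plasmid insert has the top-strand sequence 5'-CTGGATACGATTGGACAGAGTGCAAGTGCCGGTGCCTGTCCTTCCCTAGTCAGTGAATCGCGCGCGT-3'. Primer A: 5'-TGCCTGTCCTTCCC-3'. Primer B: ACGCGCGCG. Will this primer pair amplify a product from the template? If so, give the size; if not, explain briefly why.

Primer A (TGCCTGTCCTTCCC) matches the top strand at positions 33–46; it acts as a forward primer.
Primer B's reverse complement is CGCGCGCGT, matching the top strand at positions 59–67; it acts as a reverse primer.
The 3' ends face each other across positions 33–67, giving a 35 bp product.

Yes — a 35 bp product.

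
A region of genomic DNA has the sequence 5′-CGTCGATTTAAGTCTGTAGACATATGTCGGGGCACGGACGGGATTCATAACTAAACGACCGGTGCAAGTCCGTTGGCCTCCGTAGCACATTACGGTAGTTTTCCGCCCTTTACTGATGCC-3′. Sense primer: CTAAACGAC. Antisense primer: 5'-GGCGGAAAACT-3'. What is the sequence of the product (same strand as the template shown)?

The forward primer matches the template at positions 51–59.
Taking the reverse complement of GGCGGAAAACT gives AGTTTTCCGCC, found at positions 97–107 on the template; the primer anneals here to the top strand with its 3' end pointing upstream.
The product is the template from position 51 through 107 (57 bp).

5'-CTAAACGACCGGTGCAAGTCCGTTGGCCTCCGTAGCACATTACGGTAGTTTTCCGCC-3'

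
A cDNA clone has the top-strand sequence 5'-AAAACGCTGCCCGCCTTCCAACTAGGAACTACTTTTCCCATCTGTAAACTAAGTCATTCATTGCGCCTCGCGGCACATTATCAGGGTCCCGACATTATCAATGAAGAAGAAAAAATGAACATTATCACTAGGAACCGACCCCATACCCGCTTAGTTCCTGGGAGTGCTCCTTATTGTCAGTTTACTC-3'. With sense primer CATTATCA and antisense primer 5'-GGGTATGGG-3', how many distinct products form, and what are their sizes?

Three products: 73 bp, 56 bp, 29 bp

The forward primer CATTATCA matches the top strand at positions 76–83, 93–100, 120–127.
The reverse primer's reverse complement is CCCATACCC, matching at positions 140–148.
Each forward site pairs with the reverse site to give a product ending at position 148: sizes 73, 56, 29 bp.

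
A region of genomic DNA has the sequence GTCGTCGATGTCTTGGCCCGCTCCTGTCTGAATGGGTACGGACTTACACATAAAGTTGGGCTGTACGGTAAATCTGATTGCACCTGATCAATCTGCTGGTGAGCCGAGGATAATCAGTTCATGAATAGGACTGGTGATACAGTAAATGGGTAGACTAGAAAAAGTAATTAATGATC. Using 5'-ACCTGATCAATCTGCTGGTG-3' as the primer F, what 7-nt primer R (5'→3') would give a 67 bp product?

The forward primer binds at positions 82–101, so a 67 bp product ends at position 82 + 67 − 1 = 148.
The reverse primer anneals to the top strand over positions 142–148, i.e. to GTAAATG.
Its sequence written 5'→3' is the reverse complement: CATTTAC.

5'-CATTTAC-3'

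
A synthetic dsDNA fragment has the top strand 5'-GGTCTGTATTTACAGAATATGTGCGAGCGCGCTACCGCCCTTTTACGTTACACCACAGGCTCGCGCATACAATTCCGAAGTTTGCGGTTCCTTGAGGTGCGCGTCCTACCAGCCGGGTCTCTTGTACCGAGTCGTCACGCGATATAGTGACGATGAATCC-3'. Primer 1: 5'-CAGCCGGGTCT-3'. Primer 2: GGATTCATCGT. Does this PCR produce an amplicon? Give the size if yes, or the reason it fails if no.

Yes — a 51 bp product.

Primer 1 (CAGCCGGGTCT) matches the top strand at positions 110–120; it acts as a forward primer.
Primer 2's reverse complement is ACGATGAATCC, matching the top strand at positions 150–160; it acts as a reverse primer.
The 3' ends face each other across positions 110–160, giving a 51 bp product.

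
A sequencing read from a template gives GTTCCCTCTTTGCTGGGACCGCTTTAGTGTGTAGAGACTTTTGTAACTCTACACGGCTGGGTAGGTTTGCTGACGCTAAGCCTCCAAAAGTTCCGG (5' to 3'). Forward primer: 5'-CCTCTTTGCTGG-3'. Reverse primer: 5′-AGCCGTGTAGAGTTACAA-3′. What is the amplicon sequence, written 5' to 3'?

5'-CCTCTTTGCTGGGACCGCTTTAGTGTGTAGAGACTTTTGTAACTCTACACGGCT-3'

The forward primer matches the template at positions 5–16.
The reverse primer's reverse complement is TTGTAACTCTACACGGCT, which matches the template at positions 41–58.
The product is the template from position 5 through 58 (54 bp).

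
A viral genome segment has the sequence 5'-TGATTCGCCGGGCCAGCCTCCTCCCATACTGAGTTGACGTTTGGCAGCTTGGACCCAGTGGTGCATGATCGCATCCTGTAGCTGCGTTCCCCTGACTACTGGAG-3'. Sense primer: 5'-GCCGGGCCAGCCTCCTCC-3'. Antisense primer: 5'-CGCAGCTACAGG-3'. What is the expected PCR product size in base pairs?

Scanning the template, GCCGGGCCAGCCTCCTCC occurs at positions 7–24; this primer anneals to the bottom strand there with its 3' end pointing downstream.
The reverse primer's reverse complement is CCTGTAGCTGCG, which matches the template at positions 75–86.
Amplicon spans positions 7–86: 80 bp.

80 bp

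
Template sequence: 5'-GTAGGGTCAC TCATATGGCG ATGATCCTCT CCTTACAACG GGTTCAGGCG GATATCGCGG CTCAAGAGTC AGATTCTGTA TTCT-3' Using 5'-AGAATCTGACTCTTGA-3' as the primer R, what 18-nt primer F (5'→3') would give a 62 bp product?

The reverse primer's reverse complement TCAAGAGTCAGATTCT matches the template at positions 62–77, so the product ends at position 77.
A 62 bp product then starts at position 77 − 62 + 1 = 16.
The forward primer is identical to the top strand there: TGGCGATGATCCTCTCCT.

5'-TGGCGATGATCCTCTCCT-3'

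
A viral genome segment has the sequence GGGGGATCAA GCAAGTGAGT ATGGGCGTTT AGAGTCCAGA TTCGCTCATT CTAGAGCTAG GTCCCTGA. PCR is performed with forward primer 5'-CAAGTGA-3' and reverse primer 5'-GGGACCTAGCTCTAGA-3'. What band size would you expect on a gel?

54 bp

Forward primer CAAGTGA is found on the top strand at positions 12–18.
Taking the reverse complement of GGGACCTAGCTCTAGA gives TCTAGAGCTAGGTCCC, found at positions 50–65 on the template; the primer anneals here to the top strand with its 3' end pointing upstream.
Amplicon spans positions 12–65: 54 bp.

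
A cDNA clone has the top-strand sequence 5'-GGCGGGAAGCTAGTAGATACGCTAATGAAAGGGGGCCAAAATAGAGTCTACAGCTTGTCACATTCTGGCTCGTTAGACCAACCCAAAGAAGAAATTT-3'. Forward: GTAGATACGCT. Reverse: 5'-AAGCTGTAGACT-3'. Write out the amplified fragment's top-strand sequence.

5'-GTAGATACGCTAATGAAAGGGGGCCAAAATAGAGTCTACAGCTT-3'

Scanning the template, GTAGATACGCT occurs at positions 13–23; this primer anneals to the bottom strand there with its 3' end pointing downstream.
Reverse complement of the reverse primer: AGTCTACAGCTT. This occurs on the top strand at positions 45–56.
The product is the template from position 13 through 56 (44 bp).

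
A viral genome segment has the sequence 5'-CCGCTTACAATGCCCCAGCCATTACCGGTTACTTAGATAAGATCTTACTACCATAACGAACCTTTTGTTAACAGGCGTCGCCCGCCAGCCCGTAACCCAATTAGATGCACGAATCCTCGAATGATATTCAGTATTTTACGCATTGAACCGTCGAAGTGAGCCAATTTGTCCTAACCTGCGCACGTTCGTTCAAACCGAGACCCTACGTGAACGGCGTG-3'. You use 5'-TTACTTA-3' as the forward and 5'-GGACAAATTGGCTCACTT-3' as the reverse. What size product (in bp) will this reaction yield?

143 bp

Scanning the template, TTACTTA occurs at positions 29–35; this primer anneals to the bottom strand there with its 3' end pointing downstream.
Reverse complement of the reverse primer: AAGTGAGCCAATTTGTCC. This occurs on the top strand at positions 154–171.
Product length = (reverse-primer end) − (forward-primer start) + 1 = 171 − 29 + 1 = 143 bp.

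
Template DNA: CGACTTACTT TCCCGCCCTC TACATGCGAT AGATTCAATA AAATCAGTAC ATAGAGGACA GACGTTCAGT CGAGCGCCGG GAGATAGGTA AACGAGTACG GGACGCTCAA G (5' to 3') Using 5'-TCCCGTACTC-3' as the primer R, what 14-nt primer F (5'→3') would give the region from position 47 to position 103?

The reverse primer's reverse complement GAGTACGGGA matches the template at positions 94–103; the product starts at position 47.
The forward primer is identical to the top strand over positions 47–60: GTACATAGAGGACA.

5'-GTACATAGAGGACA-3'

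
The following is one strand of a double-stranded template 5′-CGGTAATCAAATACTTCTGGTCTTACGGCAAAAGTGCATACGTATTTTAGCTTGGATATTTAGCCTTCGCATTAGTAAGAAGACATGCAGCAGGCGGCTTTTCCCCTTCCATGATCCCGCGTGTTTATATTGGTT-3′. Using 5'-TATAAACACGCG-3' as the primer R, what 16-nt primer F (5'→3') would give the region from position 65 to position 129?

The reverse primer's reverse complement CGCGTGTTTATA matches the template at positions 118–129; the product starts at position 65.
The forward primer is identical to the top strand over positions 65–80: CTTCGCATTAGTAAGA.

5'-CTTCGCATTAGTAAGA-3'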